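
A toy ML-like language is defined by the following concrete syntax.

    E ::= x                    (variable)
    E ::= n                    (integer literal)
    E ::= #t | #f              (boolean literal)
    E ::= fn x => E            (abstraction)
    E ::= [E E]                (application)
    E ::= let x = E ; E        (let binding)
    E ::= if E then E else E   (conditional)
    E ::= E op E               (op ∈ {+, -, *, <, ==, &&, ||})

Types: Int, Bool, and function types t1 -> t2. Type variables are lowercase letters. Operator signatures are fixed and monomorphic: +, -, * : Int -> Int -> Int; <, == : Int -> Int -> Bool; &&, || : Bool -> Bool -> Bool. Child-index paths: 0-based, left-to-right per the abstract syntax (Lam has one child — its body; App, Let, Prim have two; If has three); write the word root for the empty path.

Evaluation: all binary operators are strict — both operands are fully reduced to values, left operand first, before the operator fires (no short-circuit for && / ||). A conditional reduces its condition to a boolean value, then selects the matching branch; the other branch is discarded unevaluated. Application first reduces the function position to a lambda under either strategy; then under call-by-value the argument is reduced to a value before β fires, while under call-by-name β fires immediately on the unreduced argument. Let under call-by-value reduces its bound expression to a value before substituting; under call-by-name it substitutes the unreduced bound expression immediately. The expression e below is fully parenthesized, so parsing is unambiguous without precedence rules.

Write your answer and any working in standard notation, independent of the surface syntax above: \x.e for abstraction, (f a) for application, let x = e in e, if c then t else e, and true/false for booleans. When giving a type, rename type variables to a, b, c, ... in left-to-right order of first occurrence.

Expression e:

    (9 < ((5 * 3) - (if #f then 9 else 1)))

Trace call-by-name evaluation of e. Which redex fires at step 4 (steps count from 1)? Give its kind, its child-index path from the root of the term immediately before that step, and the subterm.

Answer: delta at root : (9 < 14)

Trace:
step 0: (9 < ((5 * 3) - (if false then 9 else 1)))
step 1: [delta@1.0] (9 < (15 - (if false then 9 else 1)))
step 2: [if@1.1] (9 < (15 - 1))
step 3: [delta@1] (9 < 14)
step 4: [delta@root] true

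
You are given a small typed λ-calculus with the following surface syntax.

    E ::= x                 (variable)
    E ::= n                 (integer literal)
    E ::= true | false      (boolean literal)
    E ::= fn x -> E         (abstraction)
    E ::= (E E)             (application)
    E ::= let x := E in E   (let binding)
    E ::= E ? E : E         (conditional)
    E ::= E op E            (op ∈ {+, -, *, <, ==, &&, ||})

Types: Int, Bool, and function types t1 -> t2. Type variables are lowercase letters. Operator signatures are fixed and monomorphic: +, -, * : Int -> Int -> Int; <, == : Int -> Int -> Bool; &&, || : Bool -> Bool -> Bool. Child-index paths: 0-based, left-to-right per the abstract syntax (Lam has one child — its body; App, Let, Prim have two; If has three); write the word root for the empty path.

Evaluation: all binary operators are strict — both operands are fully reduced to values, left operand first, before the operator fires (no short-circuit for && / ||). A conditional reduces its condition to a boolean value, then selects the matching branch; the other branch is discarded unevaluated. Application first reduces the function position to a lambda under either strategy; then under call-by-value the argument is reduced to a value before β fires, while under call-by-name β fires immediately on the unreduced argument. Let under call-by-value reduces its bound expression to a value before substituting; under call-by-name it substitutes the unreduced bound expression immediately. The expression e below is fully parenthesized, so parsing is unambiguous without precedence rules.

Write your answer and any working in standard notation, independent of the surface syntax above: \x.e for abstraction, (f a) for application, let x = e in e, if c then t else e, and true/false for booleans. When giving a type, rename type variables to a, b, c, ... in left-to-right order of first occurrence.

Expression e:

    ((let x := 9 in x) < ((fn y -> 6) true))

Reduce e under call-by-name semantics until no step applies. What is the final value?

Answer: false

Derivation:
step 0: ((let x = 9 in x) < ((\y.6) true))
step 1: [let@0] (9 < ((\y.6) true))
step 2: [beta@1] (9 < 6)
step 3: [delta@root] false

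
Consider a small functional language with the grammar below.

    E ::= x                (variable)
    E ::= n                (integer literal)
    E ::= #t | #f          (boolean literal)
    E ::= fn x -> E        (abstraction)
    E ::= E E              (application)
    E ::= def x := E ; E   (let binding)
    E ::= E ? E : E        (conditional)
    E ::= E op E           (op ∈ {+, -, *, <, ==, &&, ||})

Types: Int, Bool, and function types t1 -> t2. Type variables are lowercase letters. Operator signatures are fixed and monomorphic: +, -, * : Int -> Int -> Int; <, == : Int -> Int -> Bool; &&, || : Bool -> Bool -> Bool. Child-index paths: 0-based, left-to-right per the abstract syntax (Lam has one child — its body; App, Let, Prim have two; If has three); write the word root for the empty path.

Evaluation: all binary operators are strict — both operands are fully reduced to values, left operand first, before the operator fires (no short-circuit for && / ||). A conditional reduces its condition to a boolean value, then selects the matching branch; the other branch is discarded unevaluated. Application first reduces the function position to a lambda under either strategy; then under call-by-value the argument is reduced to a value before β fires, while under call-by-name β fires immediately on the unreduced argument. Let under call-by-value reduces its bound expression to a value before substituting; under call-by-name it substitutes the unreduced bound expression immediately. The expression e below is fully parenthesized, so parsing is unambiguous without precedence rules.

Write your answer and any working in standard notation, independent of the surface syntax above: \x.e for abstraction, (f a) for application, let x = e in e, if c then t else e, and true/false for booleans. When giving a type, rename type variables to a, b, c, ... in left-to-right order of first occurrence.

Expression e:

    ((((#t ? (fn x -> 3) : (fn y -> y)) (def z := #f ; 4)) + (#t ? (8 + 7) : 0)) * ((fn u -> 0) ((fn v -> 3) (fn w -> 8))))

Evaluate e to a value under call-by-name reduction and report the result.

Answer: 0

Trace:
step 0: ((((if true then (\x.3) else (\y.y)) (let z = false in 4)) + (if true then (8 + 7) else 0)) * ((\u.0) ((\v.3) (\w.8))))
step 1: [if@0.0.0] ((((\x.3) (let z = false in 4)) + (if true then (8 + 7) else 0)) * ((\u.0) ((\v.3) (\w.8))))
step 2: [beta@0.0] ((3 + (if true then (8 + 7) else 0)) * ((\u.0) ((\v.3) (\w.8))))
step 3: [if@0.1] ((3 + (8 + 7)) * ((\u.0) ((\v.3) (\w.8))))
step 4: [delta@0.1] ((3 + 15) * ((\u.0) ((\v.3) (\w.8))))
step 5: [delta@0] (18 * ((\u.0) ((\v.3) (\w.8))))
step 6: [beta@1] (18 * 0)
step 7: [delta@root] 0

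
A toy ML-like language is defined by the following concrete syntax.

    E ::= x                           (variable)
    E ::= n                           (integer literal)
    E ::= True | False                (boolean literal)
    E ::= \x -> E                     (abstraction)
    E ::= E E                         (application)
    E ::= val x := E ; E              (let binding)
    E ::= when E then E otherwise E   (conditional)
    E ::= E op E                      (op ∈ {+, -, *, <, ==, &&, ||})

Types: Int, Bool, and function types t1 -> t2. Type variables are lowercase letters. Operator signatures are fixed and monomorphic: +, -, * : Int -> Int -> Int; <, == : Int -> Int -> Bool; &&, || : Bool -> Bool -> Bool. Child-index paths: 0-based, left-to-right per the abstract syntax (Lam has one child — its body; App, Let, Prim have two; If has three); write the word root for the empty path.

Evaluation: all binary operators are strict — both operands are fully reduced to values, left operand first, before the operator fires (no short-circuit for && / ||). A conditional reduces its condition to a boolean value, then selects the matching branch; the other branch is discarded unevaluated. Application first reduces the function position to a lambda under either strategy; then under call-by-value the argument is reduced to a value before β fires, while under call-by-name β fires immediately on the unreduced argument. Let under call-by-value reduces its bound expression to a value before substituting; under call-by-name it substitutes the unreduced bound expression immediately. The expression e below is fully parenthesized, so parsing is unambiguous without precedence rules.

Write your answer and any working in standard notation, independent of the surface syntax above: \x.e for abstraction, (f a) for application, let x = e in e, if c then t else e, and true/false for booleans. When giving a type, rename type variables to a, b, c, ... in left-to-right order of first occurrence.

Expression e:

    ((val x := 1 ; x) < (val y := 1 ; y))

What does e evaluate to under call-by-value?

Derivation:
step 0: ((let x = 1 in x) < (let y = 1 in y))
step 1: [let@0] (1 < (let y = 1 in y))
step 2: [let@1] (1 < 1)
step 3: [delta@root] false

Answer: false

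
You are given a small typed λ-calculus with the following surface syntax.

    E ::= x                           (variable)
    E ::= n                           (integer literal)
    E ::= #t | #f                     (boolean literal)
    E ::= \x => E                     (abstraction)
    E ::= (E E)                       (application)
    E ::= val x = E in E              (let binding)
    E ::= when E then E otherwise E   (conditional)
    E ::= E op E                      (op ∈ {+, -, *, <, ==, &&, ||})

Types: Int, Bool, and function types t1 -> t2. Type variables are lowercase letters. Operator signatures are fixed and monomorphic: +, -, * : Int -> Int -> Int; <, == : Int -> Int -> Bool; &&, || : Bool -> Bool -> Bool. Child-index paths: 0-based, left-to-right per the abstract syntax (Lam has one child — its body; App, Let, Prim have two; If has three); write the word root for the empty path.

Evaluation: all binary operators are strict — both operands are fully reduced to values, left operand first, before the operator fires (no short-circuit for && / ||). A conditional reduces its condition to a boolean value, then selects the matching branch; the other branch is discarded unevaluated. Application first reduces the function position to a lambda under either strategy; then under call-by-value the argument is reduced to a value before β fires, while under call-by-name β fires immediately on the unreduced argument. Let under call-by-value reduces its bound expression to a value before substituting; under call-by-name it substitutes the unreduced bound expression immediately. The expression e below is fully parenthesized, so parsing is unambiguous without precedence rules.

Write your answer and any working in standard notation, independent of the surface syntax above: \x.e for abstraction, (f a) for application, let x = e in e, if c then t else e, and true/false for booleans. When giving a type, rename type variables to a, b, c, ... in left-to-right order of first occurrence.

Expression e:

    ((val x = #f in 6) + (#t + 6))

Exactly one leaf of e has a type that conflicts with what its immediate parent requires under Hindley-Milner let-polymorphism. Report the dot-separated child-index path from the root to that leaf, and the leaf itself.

Trace:
let x : Bool
  unify Int ~ Int
  unify Bool ~ Int
  FAIL: mismatch Bool ~ Int

Answer: 1.0 : true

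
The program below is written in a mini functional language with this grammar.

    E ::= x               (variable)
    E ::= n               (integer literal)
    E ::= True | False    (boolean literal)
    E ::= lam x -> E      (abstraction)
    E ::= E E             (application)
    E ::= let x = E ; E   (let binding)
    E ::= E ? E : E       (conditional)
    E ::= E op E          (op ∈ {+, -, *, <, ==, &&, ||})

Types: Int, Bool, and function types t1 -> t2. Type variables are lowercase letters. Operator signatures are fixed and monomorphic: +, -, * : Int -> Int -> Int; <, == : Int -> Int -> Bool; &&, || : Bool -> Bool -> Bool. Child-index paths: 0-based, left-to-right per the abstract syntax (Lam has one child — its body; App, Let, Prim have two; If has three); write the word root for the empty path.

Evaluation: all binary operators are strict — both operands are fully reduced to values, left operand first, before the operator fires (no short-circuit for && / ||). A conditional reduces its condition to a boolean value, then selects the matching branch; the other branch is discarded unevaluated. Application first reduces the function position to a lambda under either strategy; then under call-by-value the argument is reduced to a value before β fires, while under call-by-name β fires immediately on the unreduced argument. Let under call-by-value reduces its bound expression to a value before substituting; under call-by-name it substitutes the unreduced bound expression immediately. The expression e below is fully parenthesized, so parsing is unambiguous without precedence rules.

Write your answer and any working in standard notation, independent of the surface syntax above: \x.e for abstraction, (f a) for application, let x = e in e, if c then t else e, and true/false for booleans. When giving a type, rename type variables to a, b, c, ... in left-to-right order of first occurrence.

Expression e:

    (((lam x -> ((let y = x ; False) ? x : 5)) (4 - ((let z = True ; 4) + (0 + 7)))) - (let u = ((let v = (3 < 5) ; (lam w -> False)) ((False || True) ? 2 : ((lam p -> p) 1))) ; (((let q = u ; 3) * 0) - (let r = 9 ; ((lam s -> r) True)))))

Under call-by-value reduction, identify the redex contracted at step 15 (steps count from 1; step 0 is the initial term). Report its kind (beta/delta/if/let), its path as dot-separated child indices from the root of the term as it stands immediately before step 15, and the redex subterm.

Working:
step 0: (((\x.(if (let y = x in false) then x else 5)) (4 - ((let z = true in 4) + (0 + 7)))) - (let u = ((let v = (3 < 5) in (\w.false)) (if (false || true) then 2 else ((\p.p) 1))) in (((let q = u in 3) * 0) - (let r = 9 in ((\s.r) true)))))
step 1: [let@0.1.1.0] (((\x.(if (let y = x in false) then x else 5)) (4 - (4 + (0 + 7)))) - (let u = ((let v = (3 < 5) in (\w.false)) (if (false || true) then 2 else ((\p.p) 1))) in (((let q = u in 3) * 0) - (let r = 9 in ((\s.r) true)))))
step 2: [delta@0.1.1.1] (((\x.(if (let y = x in false) then x else 5)) (4 - (4 + 7))) - (let u = ((let v = (3 < 5) in (\w.false)) (if (false || true) then 2 else ((\p.p) 1))) in (((let q = u in 3) * 0) - (let r = 9 in ((\s.r) true)))))
step 3: [delta@0.1.1] (((\x.(if (let y = x in false) then x else 5)) (4 - 11)) - (let u = ((let v = (3 < 5) in (\w.false)) (if (false || true) then 2 else ((\p.p) 1))) in (((let q = u in 3) * 0) - (let r = 9 in ((\s.r) true)))))
step 4: [delta@0.1] (((\x.(if (let y = x in false) then x else 5)) -7) - (let u = ((let v = (3 < 5) in (\w.false)) (if (false || true) then 2 else ((\p.p) 1))) in (((let q = u in 3) * 0) - (let r = 9 in ((\s.r) true)))))
step 5: [beta@0] ((if (let y = -7 in false) then -7 else 5) - (let u = ((let v = (3 < 5) in (\w.false)) (if (false || true) then 2 else ((\p.p) 1))) in (((let q = u in 3) * 0) - (let r = 9 in ((\s.r) true)))))
step 6: [let@0.0] ((if false then -7 else 5) - (let u = ((let v = (3 < 5) in (\w.false)) (if (false || true) then 2 else ((\p.p) 1))) in (((let q = u in 3) * 0) - (let r = 9 in ((\s.r) true)))))
step 7: [if@0] (5 - (let u = ((let v = (3 < 5) in (\w.false)) (if (false || true) then 2 else ((\p.p) 1))) in (((let q = u in 3) * 0) - (let r = 9 in ((\s.r) true)))))
step 8: [delta@1.0.0.0] (5 - (let u = ((let v = true in (\w.false)) (if (false || true) then 2 else ((\p.p) 1))) in (((let q = u in 3) * 0) - (let r = 9 in ((\s.r) true)))))
step 9: [let@1.0.0] (5 - (let u = ((\w.false) (if (false || true) then 2 else ((\p.p) 1))) in (((let q = u in 3) * 0) - (let r = 9 in ((\s.r) true)))))
step 10: [delta@1.0.1.0] (5 - (let u = ((\w.false) (if true then 2 else ((\p.p) 1))) in (((let q = u in 3) * 0) - (let r = 9 in ((\s.r) true)))))
step 11: [if@1.0.1] (5 - (let u = ((\w.false) 2) in (((let q = u in 3) * 0) - (let r = 9 in ((\s.r) true)))))
step 12: [beta@1.0] (5 - (let u = false in (((let q = u in 3) * 0) - (let r = 9 in ((\s.r) true)))))
step 13: [let@1] (5 - (((let q = false in 3) * 0) - (let r = 9 in ((\s.r) true))))
step 14: [let@1.0.0] (5 - ((3 * 0) - (let r = 9 in ((\s.r) true))))
step 15: [delta@1.0] (5 - (0 - (let r = 9 in ((\s.r) true))))

Answer: delta at 1.0 : (3 * 0)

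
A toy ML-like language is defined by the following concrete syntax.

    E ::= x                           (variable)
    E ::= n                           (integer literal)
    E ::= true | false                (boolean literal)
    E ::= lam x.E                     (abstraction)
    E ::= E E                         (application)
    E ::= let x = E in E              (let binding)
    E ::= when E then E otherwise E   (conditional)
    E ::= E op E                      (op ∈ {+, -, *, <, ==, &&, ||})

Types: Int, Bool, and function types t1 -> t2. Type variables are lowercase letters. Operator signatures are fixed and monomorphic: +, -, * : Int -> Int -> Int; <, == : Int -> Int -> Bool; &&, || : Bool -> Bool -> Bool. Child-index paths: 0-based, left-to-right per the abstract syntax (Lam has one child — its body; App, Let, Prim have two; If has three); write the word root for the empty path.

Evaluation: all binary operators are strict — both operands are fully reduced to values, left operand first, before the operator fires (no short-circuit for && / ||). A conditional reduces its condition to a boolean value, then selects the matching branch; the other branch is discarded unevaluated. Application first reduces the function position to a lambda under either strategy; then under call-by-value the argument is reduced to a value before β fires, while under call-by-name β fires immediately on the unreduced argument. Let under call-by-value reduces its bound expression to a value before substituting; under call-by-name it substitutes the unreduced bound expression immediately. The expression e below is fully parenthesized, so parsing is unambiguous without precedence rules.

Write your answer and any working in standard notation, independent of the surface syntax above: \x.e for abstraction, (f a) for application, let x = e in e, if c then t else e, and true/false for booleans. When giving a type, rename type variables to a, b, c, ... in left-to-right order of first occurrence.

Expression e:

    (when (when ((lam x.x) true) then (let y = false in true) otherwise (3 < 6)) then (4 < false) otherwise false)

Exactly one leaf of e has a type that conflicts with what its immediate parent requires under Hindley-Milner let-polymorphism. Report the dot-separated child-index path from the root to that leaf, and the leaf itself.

Working:
x : a
\x._ : a -> a
  unify a -> a ~ Bool -> b
  unify a ~ Bool
  unify Bool ~ b
_ _ : Bool
  unify Bool ~ Bool
let y : Bool
  unify Int ~ Int
  unify Int ~ Int
  unify Bool ~ Bool
  unify Bool ~ Bool
  unify Int ~ Int
  unify Bool ~ Int
  FAIL: mismatch Bool ~ Int

Answer: 1.1 : false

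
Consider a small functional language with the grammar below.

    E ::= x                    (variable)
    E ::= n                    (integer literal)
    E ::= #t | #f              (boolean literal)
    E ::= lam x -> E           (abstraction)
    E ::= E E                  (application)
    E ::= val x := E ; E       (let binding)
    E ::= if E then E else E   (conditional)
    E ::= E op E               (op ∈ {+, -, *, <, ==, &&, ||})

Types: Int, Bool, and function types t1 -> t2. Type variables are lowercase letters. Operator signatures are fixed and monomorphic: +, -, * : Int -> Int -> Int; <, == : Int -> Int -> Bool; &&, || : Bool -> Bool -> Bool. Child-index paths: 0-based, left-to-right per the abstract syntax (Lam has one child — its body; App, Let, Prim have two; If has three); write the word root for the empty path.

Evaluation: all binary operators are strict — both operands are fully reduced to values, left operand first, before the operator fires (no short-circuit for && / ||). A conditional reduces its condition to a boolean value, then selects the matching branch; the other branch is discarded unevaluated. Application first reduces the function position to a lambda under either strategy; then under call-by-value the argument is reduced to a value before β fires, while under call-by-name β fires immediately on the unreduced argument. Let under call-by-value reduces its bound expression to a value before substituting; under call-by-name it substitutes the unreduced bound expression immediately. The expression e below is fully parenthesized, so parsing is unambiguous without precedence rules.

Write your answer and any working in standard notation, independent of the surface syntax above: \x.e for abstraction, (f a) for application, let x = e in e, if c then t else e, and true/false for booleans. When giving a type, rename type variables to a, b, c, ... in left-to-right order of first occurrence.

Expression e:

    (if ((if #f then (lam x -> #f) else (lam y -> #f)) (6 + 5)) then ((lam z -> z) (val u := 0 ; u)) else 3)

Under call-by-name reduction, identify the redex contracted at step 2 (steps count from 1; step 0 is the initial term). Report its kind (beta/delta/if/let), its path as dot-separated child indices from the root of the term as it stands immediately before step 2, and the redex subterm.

Derivation:
step 0: (if ((if false then (\x.false) else (\y.false)) (6 + 5)) then ((\z.z) (let u = 0 in u)) else 3)
step 1: [if@0.0] (if ((\y.false) (6 + 5)) then ((\z.z) (let u = 0 in u)) else 3)
step 2: [beta@0] (if false then ((\z.z) (let u = 0 in u)) else 3)

Answer: beta at 0 : ((\y.false) (6 + 5))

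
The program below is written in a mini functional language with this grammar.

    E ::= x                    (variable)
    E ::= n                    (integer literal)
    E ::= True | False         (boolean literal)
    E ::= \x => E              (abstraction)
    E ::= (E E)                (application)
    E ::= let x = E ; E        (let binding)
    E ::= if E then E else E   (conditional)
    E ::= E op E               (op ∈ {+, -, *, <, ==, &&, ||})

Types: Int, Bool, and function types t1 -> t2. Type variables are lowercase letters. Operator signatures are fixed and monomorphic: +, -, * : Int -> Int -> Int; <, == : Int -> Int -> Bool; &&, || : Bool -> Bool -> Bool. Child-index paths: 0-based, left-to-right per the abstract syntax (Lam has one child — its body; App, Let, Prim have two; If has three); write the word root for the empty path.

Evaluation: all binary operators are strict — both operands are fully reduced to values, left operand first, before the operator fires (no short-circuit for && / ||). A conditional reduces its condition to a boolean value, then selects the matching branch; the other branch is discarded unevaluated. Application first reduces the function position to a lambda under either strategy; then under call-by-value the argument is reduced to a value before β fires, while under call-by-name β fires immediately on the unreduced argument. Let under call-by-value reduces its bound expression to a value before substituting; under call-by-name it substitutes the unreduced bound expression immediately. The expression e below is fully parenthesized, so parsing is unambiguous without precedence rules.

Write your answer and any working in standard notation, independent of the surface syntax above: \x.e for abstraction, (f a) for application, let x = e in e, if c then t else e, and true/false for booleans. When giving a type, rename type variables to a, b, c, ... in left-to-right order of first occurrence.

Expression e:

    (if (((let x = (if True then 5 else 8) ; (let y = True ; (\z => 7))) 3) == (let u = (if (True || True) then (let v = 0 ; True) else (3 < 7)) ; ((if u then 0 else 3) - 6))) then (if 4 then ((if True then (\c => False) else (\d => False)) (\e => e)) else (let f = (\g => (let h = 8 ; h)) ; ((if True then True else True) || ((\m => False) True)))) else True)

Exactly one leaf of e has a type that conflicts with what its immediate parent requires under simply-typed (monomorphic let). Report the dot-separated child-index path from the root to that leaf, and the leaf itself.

Working:
  unify Bool ~ Bool
  unify Int ~ Int
let x : Int
let y : Bool
\z._ : a -> Int
  unify a -> Int ~ Int -> b
  unify a ~ Int
  unify Int ~ b
_ _ : Int
  unify Int ~ Int
  unify Bool ~ Bool
  unify Bool ~ Bool
  unify Bool ~ Bool
let v : Int
  unify Int ~ Int
  unify Int ~ Int
  unify Bool ~ Bool
let u : Bool
u : Bool
  unify Bool ~ Bool
  unify Int ~ Int
  unify Int ~ Int
  unify Int ~ Int
  unify Int ~ Int
  unify Bool ~ Bool
  unify Int ~ Bool
  FAIL: mismatch Int ~ Bool

Answer: 1.0 : 4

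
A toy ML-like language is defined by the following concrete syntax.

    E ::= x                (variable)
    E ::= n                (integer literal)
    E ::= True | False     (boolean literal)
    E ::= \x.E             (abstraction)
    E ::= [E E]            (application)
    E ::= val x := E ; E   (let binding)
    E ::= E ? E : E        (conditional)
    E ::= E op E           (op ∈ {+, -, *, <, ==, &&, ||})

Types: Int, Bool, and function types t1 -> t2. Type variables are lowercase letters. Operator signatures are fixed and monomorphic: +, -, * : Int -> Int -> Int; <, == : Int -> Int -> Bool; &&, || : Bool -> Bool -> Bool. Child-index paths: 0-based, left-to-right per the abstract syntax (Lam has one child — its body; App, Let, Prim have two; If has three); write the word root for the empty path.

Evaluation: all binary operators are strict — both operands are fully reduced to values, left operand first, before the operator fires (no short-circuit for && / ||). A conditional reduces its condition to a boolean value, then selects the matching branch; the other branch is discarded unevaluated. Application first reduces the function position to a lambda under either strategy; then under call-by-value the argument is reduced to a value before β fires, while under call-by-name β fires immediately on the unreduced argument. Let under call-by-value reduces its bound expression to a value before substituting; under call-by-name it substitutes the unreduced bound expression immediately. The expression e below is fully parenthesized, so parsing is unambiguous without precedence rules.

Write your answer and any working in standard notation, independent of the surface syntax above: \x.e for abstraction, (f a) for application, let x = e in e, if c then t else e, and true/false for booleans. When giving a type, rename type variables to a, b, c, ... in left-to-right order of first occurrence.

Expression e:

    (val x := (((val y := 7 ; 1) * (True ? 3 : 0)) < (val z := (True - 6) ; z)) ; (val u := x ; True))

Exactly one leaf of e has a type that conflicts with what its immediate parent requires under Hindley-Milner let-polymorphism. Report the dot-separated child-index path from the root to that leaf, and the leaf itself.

Trace:
let y : Int
  unify Int ~ Int
  unify Bool ~ Bool
  unify Int ~ Int
  unify Int ~ Int
  unify Int ~ Int
  unify Bool ~ Int
  FAIL: mismatch Bool ~ Int

Answer: 0.1.0.0 : true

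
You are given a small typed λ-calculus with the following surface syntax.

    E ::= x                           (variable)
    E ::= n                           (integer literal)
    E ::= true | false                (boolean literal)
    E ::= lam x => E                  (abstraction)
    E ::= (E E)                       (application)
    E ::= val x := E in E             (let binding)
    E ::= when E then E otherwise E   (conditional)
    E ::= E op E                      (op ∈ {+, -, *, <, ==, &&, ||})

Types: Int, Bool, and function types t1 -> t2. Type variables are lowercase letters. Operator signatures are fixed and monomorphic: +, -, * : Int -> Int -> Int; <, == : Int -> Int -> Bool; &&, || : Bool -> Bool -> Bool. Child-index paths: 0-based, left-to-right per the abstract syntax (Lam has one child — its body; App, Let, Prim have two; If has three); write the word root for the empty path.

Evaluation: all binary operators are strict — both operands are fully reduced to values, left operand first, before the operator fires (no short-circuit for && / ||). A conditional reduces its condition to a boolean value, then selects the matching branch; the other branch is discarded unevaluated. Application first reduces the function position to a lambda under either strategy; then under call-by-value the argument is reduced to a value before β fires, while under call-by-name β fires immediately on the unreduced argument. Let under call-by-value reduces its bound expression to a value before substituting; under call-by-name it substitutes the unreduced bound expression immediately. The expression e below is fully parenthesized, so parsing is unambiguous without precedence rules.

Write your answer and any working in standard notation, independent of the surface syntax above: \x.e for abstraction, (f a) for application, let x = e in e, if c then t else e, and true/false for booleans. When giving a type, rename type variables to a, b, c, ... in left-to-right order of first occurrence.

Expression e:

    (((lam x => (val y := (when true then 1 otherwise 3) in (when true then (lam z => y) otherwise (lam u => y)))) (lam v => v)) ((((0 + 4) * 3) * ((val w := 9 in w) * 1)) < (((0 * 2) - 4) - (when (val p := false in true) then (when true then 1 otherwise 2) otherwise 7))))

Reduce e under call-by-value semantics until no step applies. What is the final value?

Derivation:
step 0: (((\x.(let y = (if true then 1 else 3) in (if true then (\z.y) else (\u.y)))) (\v.v)) ((((0 + 4) * 3) * ((let w = 9 in w) * 1)) < (((0 * 2) - 4) - (if (let p = false in true) then (if true then 1 else 2) else 7))))
step 1: [beta@0] ((let y = (if true then 1 else 3) in (if true then (\z.y) else (\u.y))) ((((0 + 4) * 3) * ((let w = 9 in w) * 1)) < (((0 * 2) - 4) - (if (let p = false in true) then (if true then 1 else 2) else 7))))
step 2: [if@0.0] ((let y = 1 in (if true then (\z.y) else (\u.y))) ((((0 + 4) * 3) * ((let w = 9 in w) * 1)) < (((0 * 2) - 4) - (if (let p = false in true) then (if true then 1 else 2) else 7))))
step 3: [let@0] ((if true then (\z.1) else (\u.1)) ((((0 + 4) * 3) * ((let w = 9 in w) * 1)) < (((0 * 2) - 4) - (if (let p = false in true) then (if true then 1 else 2) else 7))))
step 4: [if@0] ((\z.1) ((((0 + 4) * 3) * ((let w = 9 in w) * 1)) < (((0 * 2) - 4) - (if (let p = false in true) then (if true then 1 else 2) else 7))))
step 5: [delta@1.0.0.0] ((\z.1) (((4 * 3) * ((let w = 9 in w) * 1)) < (((0 * 2) - 4) - (if (let p = false in true) then (if true then 1 else 2) else 7))))
step 6: [delta@1.0.0] ((\z.1) ((12 * ((let w = 9 in w) * 1)) < (((0 * 2) - 4) - (if (let p = false in true) then (if true then 1 else 2) else 7))))
step 7: [let@1.0.1.0] ((\z.1) ((12 * (9 * 1)) < (((0 * 2) - 4) - (if (let p = false in true) then (if true then 1 else 2) else 7))))
step 8: [delta@1.0.1] ((\z.1) ((12 * 9) < (((0 * 2) - 4) - (if (let p = false in true) then (if true then 1 else 2) else 7))))
step 9: [delta@1.0] ((\z.1) (108 < (((0 * 2) - 4) - (if (let p = false in true) then (if true then 1 else 2) else 7))))
step 10: [delta@1.1.0.0] ((\z.1) (108 < ((0 - 4) - (if (let p = false in true) then (if true then 1 else 2) else 7))))
step 11: [delta@1.1.0] ((\z.1) (108 < (-4 - (if (let p = false in true) then (if true then 1 else 2) else 7))))
step 12: [let@1.1.1.0] ((\z.1) (108 < (-4 - (if true then (if true then 1 else 2) else 7))))
step 13: [if@1.1.1] ((\z.1) (108 < (-4 - (if true then 1 else 2))))
step 14: [if@1.1.1] ((\z.1) (108 < (-4 - 1)))
step 15: [delta@1.1] ((\z.1) (108 < -5))
step 16: [delta@1] ((\z.1) false)
step 17: [beta@root] 1

Answer: 1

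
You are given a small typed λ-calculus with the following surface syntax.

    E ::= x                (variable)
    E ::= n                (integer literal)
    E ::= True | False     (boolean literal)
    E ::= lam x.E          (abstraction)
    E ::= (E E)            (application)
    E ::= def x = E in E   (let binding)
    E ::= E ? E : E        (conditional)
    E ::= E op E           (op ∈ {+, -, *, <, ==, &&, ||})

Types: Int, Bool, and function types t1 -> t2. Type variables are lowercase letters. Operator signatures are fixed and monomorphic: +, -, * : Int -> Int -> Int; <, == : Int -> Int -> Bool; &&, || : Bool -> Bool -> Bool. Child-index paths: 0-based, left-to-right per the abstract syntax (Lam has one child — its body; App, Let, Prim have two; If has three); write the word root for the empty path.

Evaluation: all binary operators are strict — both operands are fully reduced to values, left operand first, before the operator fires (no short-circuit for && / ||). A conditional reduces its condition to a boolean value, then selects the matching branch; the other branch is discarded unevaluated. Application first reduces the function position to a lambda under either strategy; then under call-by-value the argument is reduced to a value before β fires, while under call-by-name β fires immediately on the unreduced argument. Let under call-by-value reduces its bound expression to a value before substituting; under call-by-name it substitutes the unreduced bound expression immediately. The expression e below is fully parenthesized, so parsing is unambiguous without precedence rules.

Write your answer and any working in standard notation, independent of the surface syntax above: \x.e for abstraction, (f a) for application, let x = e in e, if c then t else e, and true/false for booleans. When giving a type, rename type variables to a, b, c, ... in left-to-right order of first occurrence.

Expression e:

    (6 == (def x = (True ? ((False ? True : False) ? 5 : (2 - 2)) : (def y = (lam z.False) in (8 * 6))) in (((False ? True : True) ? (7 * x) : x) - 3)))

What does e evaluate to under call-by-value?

Derivation:
step 0: (6 == (let x = (if true then (if (if false then true else false) then 5 else (2 - 2)) else (let y = (\z.false) in (8 * 6))) in ((if (if false then true else true) then (7 * x) else x) - 3)))
step 1: [if@1.0] (6 == (let x = (if (if false then true else false) then 5 else (2 - 2)) in ((if (if false then true else true) then (7 * x) else x) - 3)))
step 2: [if@1.0.0] (6 == (let x = (if false then 5 else (2 - 2)) in ((if (if false then true else true) then (7 * x) else x) - 3)))
step 3: [if@1.0] (6 == (let x = (2 - 2) in ((if (if false then true else true) then (7 * x) else x) - 3)))
step 4: [delta@1.0] (6 == (let x = 0 in ((if (if false then true else true) then (7 * x) else x) - 3)))
step 5: [let@1] (6 == ((if (if false then true else true) then (7 * 0) else 0) - 3))
step 6: [if@1.0.0] (6 == ((if true then (7 * 0) else 0) - 3))
step 7: [if@1.0] (6 == ((7 * 0) - 3))
step 8: [delta@1.0] (6 == (0 - 3))
step 9: [delta@1] (6 == -3)
step 10: [delta@root] false

Answer: false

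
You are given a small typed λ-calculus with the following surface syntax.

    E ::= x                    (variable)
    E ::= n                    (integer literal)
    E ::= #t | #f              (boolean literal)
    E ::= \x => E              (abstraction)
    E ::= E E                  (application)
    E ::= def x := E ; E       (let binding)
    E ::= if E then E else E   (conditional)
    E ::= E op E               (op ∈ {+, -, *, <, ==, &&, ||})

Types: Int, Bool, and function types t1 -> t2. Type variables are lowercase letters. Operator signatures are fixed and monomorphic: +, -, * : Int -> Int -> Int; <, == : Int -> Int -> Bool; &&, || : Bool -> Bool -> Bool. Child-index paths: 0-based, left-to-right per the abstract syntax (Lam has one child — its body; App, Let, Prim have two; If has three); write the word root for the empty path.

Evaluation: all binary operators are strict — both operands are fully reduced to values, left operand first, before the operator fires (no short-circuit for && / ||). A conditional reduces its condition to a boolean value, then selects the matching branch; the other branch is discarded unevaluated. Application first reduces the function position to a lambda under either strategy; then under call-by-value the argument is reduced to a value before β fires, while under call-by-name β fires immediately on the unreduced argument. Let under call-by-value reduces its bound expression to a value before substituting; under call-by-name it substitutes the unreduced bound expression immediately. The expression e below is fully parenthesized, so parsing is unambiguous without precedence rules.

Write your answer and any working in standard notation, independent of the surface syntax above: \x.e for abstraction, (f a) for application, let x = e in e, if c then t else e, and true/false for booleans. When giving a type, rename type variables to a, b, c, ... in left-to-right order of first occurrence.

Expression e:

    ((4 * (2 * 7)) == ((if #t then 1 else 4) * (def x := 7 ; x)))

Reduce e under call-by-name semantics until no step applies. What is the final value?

Trace:
step 0: ((4 * (2 * 7)) == ((if true then 1 else 4) * (let x = 7 in x)))
step 1: [delta@0.1] ((4 * 14) == ((if true then 1 else 4) * (let x = 7 in x)))
step 2: [delta@0] (56 == ((if true then 1 else 4) * (let x = 7 in x)))
step 3: [if@1.0] (56 == (1 * (let x = 7 in x)))
step 4: [let@1.1] (56 == (1 * 7))
step 5: [delta@1] (56 == 7)
step 6: [delta@root] false

Answer: false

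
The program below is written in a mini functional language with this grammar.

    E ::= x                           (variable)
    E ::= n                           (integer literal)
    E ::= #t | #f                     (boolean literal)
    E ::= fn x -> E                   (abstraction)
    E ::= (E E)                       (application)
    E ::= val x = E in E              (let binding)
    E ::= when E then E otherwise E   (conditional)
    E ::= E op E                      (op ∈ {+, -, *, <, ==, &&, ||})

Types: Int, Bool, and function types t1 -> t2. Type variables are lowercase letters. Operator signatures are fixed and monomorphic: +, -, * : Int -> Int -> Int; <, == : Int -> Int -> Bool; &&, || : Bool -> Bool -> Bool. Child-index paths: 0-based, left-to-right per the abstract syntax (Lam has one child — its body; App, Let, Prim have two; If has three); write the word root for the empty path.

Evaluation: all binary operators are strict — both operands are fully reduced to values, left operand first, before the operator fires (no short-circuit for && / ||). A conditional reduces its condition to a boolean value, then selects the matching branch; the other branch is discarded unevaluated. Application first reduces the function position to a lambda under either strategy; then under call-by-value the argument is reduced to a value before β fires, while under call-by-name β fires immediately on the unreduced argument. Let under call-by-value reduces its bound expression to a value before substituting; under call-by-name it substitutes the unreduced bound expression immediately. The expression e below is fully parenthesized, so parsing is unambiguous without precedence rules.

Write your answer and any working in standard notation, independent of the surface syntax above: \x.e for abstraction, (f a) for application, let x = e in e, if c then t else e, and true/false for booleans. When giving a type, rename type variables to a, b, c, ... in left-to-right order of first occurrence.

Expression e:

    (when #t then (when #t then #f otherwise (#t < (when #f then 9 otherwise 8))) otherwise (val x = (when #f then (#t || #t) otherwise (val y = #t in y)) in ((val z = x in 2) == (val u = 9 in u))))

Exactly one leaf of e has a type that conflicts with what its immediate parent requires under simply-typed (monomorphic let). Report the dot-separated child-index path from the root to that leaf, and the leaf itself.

Derivation:
  unify Bool ~ Bool
  unify Bool ~ Bool
  unify Bool ~ Int
  FAIL: mismatch Bool ~ Int

Answer: 1.2.0 : true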